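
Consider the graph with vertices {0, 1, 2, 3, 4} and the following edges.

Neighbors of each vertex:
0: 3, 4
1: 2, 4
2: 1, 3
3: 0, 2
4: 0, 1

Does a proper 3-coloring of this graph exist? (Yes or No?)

Yes

The chromatic number is 3. The cycle 3-0-4-1-2-3 has odd length 5, so it cannot be 2-colored; at least 3 colors are needed.
One proper 3-coloring: 0=b, 1=b, 2=a, 3=c, 4=a.
That is already a proper 3-coloring.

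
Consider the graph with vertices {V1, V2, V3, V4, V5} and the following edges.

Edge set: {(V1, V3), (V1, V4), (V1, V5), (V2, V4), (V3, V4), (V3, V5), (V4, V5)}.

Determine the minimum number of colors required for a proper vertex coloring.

V1, V3, V4, V5 are pairwise adjacent (a clique of size 4), so at least 4 colors are needed.
4 colors suffice: color 1 → {V4}; color 2 → {V2, V5}; color 3 → {V1}; color 4 → {V3}. Each edge has distinct colors on its endpoints.

4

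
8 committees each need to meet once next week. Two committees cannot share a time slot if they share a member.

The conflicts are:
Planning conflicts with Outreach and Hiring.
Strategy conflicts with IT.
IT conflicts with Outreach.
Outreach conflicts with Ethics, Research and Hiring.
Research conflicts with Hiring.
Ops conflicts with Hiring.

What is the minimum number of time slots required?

3

Planning, Outreach, Hiring pairwise conflict, so at least 3 time slots are needed.
3 time slots suffice: time slot 1 → {Strategy, Outreach, Ops}; time slot 2 → {IT, Ethics, Hiring}; time slot 3 → {Planning, Research}. No two conflicting committees share a time slot.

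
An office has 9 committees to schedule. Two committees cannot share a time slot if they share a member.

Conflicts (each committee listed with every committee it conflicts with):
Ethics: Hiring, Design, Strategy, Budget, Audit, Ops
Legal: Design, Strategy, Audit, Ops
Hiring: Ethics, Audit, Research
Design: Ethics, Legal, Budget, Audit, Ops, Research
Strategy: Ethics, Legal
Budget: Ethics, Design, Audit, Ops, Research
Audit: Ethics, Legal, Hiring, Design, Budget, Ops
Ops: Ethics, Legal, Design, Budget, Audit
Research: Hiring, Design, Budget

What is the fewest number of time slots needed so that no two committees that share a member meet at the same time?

Ethics, Design, Budget, Audit, Ops all conflict with each other, so at least 5 time slots are needed.
A valid assignment using 5 time slots: Ethics=3, Legal=3, Hiring=2, Design=2, Strategy=1, Budget=4, Audit=1, Ops=5, Research=1. Each listed conflict is separated.

5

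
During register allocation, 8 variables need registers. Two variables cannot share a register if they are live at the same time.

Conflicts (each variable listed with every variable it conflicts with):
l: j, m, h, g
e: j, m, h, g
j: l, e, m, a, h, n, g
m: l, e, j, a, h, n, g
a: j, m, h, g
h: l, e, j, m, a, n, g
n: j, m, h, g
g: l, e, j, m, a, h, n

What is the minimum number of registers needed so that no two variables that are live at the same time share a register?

j, m, h, n, g pairwise conflict, so at least 5 registers are needed.
A valid assignment using 5 registers: l=5, e=5, j=2, m=3, a=5, h=1, n=5, g=4. No two conflicting variables share a register.

5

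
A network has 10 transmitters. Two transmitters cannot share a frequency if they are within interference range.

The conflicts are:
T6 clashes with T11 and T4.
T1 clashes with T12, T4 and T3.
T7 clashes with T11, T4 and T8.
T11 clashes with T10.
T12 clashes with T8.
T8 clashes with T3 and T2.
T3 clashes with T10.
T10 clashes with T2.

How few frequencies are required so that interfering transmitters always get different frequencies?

3

The cycle T12-T1-T4-T7-T8-T12 has odd length 5, so it cannot be 2-colored; at least 3 frequencies are needed.
3 frequencies suffice: T6=2, T1=3, T7=2, T11=3, T12=2, T4=1, T8=1, T3=2, T10=1, T2=2. Every pair that conflicts lands in different frequencies.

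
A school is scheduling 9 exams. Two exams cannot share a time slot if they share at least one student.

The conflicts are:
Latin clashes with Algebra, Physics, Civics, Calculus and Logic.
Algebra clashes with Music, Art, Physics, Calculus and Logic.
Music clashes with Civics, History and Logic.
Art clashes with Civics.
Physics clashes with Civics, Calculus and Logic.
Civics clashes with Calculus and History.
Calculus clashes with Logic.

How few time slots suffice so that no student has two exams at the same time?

Latin, Algebra, Physics, Calculus, Logic are mutually in conflict, so at least 5 time slots are needed.
Using 5 time slots: Latin=5, Algebra=1, Music=2, Art=2, Physics=4, Civics=1, Calculus=2, History=3, Logic=3. Each listed conflict is separated.

5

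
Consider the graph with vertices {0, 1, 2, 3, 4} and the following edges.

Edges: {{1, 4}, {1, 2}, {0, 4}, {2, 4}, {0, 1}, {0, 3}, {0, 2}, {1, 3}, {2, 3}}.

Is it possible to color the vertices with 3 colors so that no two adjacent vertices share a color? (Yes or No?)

No

0, 1, 2, 4 form a clique, so at least 4 colors are needed.
So 3 colors are not enough.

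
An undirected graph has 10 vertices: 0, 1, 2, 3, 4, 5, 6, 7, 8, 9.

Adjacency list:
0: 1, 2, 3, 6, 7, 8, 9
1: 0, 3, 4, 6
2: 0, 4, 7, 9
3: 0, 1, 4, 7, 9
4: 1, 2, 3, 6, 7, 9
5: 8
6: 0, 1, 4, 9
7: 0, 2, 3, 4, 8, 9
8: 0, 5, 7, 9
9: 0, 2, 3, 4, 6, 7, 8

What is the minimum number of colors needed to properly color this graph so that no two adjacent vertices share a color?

0, 2, 7, 9 are pairwise adjacent (a clique of size 4), so at least 4 colors are needed.
One proper 4-coloring: 0=a, 1=b, 2=d, 3=d, 4=a, 5=a, 6=c, 7=c, 8=d, 9=b. Each edge has distinct colors on its endpoints.

4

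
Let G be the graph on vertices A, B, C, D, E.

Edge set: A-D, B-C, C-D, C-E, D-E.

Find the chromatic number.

3

C, D, E are pairwise adjacent, so at least 3 colors are needed.
3 colors suffice: color red → {B, D}; color blue → {A, C}; color green → {E}. No two adjacent vertices share a color.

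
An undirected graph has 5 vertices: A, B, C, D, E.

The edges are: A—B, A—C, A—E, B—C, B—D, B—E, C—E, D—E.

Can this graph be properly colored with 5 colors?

The chromatic number is 4. A, B, C, E form a clique, so at least 4 colors are needed.
A valid assignment using 4 colors: A=3, B=2, C=4, D=3, E=1.
Since 5 ≥ 4, a proper 5-coloring certainly exists.

Yes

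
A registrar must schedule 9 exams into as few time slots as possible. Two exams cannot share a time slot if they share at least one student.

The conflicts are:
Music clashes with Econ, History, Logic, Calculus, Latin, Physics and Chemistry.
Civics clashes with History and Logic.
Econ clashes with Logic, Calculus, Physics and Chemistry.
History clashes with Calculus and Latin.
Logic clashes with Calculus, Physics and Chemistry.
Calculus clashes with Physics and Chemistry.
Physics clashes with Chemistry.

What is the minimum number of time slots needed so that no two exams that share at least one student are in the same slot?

6

Music, Econ, Logic, Calculus, Physics, Chemistry pairwise conflict, so at least 6 time slots are needed.
6 time slots suffice: time slot 1 → {Music, Civics}; time slot 2 → {History, Logic}; time slot 3 → {Calculus, Latin}; time slot 4 → {Physics}; time slot 5 → {Chemistry}; time slot 6 → {Econ}. No two conflicting exams share a time slot.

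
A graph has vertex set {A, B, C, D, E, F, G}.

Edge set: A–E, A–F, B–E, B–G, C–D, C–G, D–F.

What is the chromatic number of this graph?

The cycle D-F-A-E-B-G-C-D has odd length 7, so it cannot be 2-colored; at least 3 colors are needed.
One proper 3-coloring: A=blue, B=blue, C=blue, D=red, E=red, F=green, G=red. Every edge joins two different colors.

3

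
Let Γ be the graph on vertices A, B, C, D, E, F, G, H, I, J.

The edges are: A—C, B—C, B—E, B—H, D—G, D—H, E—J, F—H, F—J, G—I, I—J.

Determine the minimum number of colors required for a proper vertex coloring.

3

The cycle B-H-F-J-E-B has odd length 5, so it cannot be 2-colored; at least 3 colors are needed.
One proper 3-coloring: A=2, B=2, C=1, D=2, E=3, F=2, G=1, H=1, I=2, J=1. Each edge has distinct colors on its endpoints.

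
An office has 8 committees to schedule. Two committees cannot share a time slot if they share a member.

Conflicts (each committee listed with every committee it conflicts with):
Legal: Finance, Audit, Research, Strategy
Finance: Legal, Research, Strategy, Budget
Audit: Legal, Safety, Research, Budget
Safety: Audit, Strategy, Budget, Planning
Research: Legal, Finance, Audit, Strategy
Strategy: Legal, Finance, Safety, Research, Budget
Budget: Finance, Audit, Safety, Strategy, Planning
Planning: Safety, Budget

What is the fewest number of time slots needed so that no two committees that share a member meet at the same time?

4

Legal, Finance, Research, Strategy are mutually in conflict, so at least 4 time slots are needed.
4 time slots suffice: time slot 1 → {Audit, Strategy, Planning}; time slot 2 → {Legal, Budget}; time slot 3 → {Safety, Research}; time slot 4 → {Finance}. Every pair that conflicts lands in different time slots.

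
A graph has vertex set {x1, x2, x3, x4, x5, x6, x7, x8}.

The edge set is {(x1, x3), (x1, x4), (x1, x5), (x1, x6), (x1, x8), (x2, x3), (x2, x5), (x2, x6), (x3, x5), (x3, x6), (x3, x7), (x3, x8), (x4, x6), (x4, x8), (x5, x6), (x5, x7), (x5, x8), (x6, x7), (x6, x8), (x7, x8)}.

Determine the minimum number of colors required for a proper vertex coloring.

x3, x5, x6, x7, x8 form a clique, so at least 5 colors are needed.
5 colors suffice: x1=5, x2=4, x3=2, x4=2, x5=3, x6=1, x7=5, x8=4. No two adjacent vertices share a color.

5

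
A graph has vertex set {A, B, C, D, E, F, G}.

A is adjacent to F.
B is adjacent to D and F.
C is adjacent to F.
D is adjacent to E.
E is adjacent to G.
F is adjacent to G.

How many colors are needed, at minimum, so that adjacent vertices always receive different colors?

3

The cycle D-B-F-G-E-D has odd length 5, so it cannot be 2-colored; at least 3 colors are needed.
3 colors suffice: color 1 → {D, F}; color 2 → {A, B, C, G}; color 3 → {E}. Every edge joins two different colors.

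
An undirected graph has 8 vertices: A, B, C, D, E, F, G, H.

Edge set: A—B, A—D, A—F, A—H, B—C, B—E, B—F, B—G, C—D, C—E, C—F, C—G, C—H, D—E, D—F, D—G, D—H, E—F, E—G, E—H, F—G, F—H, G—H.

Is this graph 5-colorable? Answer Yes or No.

C, D, E, F, G, H form a clique, so at least 6 colors are needed.
So 5 colors are not enough.

No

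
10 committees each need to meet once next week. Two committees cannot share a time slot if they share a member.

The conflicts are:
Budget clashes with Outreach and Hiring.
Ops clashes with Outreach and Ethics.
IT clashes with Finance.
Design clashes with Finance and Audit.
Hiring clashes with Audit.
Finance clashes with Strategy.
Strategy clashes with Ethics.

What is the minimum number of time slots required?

3

The cycle Budget-Hiring-Audit-Design-Finance-Strategy-Ethics-Ops-Outreach-Budget has odd length 9, so it cannot be 2-colored; at least 3 time slots are needed.
3 time slots suffice: time slot 1 → {Outreach, Hiring, Finance, Ethics}; time slot 2 → {Budget, Ops, IT, Design, Strategy}; time slot 3 → {Audit}. Every pair that conflicts lands in different time slots.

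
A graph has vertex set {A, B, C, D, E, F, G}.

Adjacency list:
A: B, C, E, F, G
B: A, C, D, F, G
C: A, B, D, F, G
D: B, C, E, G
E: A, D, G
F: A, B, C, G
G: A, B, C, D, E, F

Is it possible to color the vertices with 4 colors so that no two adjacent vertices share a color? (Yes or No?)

A, B, C, F, G are mutually adjacent (a clique of size 5), so at least 5 colors are needed.
So 4 colors are not enough.

No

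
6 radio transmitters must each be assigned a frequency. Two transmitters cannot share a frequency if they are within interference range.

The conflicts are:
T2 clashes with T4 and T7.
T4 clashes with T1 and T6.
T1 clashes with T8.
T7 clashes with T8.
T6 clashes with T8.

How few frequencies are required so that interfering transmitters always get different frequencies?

The cycle T7-T2-T4-T6-T8-T7 has odd length 5, so it cannot be 2-colored; at least 3 frequencies are needed.
A valid assignment using 3 frequencies: T2=3, T4=1, T1=2, T7=2, T6=2, T8=1. No two conflicting transmitters share a frequency.

3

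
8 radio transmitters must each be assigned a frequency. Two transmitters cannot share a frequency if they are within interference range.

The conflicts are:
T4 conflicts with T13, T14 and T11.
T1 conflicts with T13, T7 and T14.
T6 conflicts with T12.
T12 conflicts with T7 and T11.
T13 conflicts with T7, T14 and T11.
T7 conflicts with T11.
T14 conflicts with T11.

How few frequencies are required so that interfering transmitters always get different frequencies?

4

T4, T13, T14, T11 all conflict with each other, so at least 4 frequencies are needed.
4 frequencies suffice: T4=4, T1=1, T6=1, T12=2, T13=2, T7=3, T14=3, T11=1. No two conflicting transmitters share a frequency.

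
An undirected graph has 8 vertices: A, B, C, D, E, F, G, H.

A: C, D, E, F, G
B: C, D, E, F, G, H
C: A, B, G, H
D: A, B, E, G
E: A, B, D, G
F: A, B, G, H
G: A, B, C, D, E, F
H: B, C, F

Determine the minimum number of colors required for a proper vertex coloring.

B, D, E, G form a clique, so at least 4 colors are needed.
4 colors suffice: color 1 → {A, B}; color 2 → {G, H}; color 3 → {C, E, F}; color 4 → {D}. Each edge has distinct colors on its endpoints.

4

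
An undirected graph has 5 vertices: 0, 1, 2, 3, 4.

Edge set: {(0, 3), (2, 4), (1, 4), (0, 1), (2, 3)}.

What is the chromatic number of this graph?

The cycle 2-3-0-1-4-2 has odd length 5, so it cannot be 2-colored; at least 3 colors are needed.
3 colors suffice: color a → {0, 4}; color b → {1, 3}; color c → {2}. Each edge has distinct colors on its endpoints.

3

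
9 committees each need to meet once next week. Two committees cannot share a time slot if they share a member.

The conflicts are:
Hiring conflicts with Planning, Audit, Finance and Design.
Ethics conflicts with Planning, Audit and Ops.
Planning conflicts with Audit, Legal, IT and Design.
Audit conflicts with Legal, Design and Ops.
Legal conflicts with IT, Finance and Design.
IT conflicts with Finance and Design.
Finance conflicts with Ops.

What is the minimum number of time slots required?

4

Planning, Legal, IT, Design pairwise conflict, so at least 4 time slots are needed.
Using 4 time slots: Hiring=3, Ethics=4, Planning=1, Audit=2, Legal=3, IT=2, Finance=1, Design=4, Ops=3. No two conflicting committees share a time slot.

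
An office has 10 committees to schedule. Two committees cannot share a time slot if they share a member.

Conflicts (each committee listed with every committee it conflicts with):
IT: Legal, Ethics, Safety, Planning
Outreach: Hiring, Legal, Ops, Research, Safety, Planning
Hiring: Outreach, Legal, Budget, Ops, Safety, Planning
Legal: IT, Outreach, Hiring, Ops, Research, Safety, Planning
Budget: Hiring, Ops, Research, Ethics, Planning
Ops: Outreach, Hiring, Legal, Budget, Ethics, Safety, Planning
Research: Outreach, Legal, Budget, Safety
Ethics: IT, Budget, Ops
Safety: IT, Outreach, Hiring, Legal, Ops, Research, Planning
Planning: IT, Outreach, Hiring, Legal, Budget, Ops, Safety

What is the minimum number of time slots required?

6

Outreach, Hiring, Legal, Ops, Safety, Planning are mutually in conflict, so at least 6 time slots are needed.
6 time slots suffice: IT=4, Outreach=6, Hiring=5, Legal=1, Budget=1, Ops=4, Research=3, Ethics=2, Safety=2, Planning=3. No two conflicting committees share a time slot.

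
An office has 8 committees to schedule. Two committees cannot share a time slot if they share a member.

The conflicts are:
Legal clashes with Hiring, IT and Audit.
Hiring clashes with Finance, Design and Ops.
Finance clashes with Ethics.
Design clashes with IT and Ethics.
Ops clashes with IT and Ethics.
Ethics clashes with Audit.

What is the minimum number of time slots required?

3

The cycle Ops-Ethics-Audit-Legal-IT-Ops has odd length 5, so it cannot be 2-colored; at least 3 time slots are needed.
3 time slots suffice: time slot 1 → {Hiring, IT, Ethics}; time slot 2 → {Legal, Finance, Design, Ops}; time slot 3 → {Audit}. No two conflicting committees share a time slot.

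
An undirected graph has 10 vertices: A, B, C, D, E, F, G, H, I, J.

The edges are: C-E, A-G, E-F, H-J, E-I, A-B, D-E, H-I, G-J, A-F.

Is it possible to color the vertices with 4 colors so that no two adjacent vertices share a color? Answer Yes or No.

The chromatic number is 3. The cycle A-F-E-I-H-J-G-A has odd length 7, so it cannot be 2-colored; at least 3 colors are needed.
3 colors suffice: color 1 → {A, E, J}; color 2 → {B, C, D, F, G, I}; color 3 → {H}.
Since 4 ≥ 3, a proper 4-coloring certainly exists.

Yes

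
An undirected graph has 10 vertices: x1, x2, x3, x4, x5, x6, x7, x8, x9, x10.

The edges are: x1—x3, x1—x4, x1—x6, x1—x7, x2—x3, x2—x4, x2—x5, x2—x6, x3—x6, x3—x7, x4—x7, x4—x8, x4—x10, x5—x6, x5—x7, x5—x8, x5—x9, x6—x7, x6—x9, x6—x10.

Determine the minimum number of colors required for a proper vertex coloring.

4

x1, x3, x6, x7 form a clique, so at least 4 colors are needed.
4 colors suffice: color 1 → {x4, x6}; color 2 → {x3, x5, x10}; color 3 → {x2, x7, x8, x9}; color 4 → {x1}. Each edge has distinct colors on its endpoints.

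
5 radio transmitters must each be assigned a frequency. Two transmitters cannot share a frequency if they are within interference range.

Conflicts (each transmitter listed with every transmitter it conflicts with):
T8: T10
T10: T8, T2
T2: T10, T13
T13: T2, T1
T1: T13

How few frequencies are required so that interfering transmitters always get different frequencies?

2

T10 and T2 conflict, so at least 2 frequencies are needed.
A valid assignment using 2 frequencies: T8=1, T10=2, T2=1, T13=2, T1=1. Each listed conflict is separated.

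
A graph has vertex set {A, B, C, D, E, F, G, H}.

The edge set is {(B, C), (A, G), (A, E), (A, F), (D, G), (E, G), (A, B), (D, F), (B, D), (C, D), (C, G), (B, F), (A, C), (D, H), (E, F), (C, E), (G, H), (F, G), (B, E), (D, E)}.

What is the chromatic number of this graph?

4

A, C, E, G are pairwise adjacent (a clique of size 4), so at least 4 colors are needed.
4 colors suffice: color 1 → {B, G}; color 2 → {A, D}; color 3 → {E, H}; color 4 → {C, F}. No two adjacent vertices share a color.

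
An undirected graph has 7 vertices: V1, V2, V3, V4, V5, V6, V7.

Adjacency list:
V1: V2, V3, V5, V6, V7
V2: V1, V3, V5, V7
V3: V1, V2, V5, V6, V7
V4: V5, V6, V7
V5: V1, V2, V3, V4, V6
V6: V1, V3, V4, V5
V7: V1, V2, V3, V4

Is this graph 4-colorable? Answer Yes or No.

The chromatic number is 4. V1, V3, V5, V6 are pairwise adjacent (a clique of size 4), so at least 4 colors are needed.
4 colors suffice: color 1 → {V5, V7}; color 2 → {V3, V4}; color 3 → {V1}; color 4 → {V2, V6}.
That is already a proper 4-coloring.

Yes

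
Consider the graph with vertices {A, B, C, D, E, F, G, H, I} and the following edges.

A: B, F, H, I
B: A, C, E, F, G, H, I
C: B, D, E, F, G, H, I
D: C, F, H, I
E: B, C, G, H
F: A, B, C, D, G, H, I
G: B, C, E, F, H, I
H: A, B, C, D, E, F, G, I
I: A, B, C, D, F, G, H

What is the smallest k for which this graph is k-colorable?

6

B, C, F, G, H, I are mutually adjacent (a clique of size 6), so at least 6 colors are needed.
One proper 6-coloring: A=5, B=4, C=5, D=4, E=2, F=3, G=6, H=1, I=2. Each edge has distinct colors on its endpoints.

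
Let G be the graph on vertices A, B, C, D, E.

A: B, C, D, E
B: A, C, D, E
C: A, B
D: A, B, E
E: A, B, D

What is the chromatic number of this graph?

A, B, D, E form a clique, so at least 4 colors are needed.
4 colors suffice: color 1 → {B}; color 2 → {A}; color 3 → {C, E}; color 4 → {D}. Each edge has distinct colors on its endpoints.

4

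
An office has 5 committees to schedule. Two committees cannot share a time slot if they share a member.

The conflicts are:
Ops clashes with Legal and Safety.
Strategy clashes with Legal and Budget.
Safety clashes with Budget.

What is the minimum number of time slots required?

The cycle Strategy-Legal-Ops-Safety-Budget-Strategy has odd length 5, so it cannot be 2-colored; at least 3 time slots are needed.
A valid assignment using 3 time slots: Ops=1, Strategy=1, Legal=2, Safety=3, Budget=2. No two conflicting committees share a time slot.

3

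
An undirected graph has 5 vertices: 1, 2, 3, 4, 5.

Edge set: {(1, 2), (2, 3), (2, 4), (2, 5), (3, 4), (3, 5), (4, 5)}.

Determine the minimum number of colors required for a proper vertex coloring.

2, 3, 4, 5 form a clique, so at least 4 colors are needed.
4 colors suffice: color a → {2}; color b → {1, 5}; color c → {3}; color d → {4}. Every edge joins two different colors.

4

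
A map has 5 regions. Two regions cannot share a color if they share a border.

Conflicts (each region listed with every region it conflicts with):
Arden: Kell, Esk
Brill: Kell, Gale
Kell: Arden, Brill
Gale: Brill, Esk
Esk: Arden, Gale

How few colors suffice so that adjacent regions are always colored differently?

3

The cycle Gale-Brill-Kell-Arden-Esk-Gale has odd length 5, so it cannot be 2-colored; at least 3 colors are needed.
3 colors suffice: color 1 → {Kell, Esk}; color 2 → {Arden, Brill}; color 3 → {Gale}. No two conflicting regions share a color.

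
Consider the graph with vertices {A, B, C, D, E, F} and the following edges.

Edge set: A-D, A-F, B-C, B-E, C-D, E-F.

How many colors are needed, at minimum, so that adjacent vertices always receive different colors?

2

C and D are adjacent, so at least 2 colors are needed.
2 colors suffice: color 1 → {A, C, E}; color 2 → {B, D, F}. No two adjacent vertices share a color.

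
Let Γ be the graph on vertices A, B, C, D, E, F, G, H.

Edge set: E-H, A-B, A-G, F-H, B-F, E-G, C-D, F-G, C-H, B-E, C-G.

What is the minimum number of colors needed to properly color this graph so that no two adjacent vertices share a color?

F and H are adjacent, so at least 2 colors are needed.
2 colors suffice: color 1 → {B, D, G, H}; color 2 → {A, C, E, F}. Every edge joins two different colors.

2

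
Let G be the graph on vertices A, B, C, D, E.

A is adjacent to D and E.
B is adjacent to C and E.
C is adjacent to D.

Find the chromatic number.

3

The cycle D-C-B-E-A-D has odd length 5, so it cannot be 2-colored; at least 3 colors are needed.
3 colors suffice: color 1 → {B, D}; color 2 → {C, E}; color 3 → {A}. Every edge joins two different colors.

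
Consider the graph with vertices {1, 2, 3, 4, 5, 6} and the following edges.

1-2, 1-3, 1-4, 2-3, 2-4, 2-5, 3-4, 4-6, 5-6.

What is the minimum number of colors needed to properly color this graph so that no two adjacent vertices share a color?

1, 2, 3, 4 are mutually adjacent (a clique of size 4), so at least 4 colors are needed.
4 colors suffice: color a → {4, 5}; color b → {2, 6}; color c → {3}; color d → {1}. Each edge has distinct colors on its endpoints.

4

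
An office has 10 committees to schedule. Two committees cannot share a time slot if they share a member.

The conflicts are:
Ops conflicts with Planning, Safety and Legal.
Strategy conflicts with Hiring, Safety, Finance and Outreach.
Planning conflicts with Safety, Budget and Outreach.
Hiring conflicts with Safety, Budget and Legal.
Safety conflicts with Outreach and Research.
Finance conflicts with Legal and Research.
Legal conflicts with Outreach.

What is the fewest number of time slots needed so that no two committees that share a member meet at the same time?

3

Ops, Planning, Safety are mutually in conflict, so at least 3 time slots are needed.
3 time slots suffice: Ops=2, Strategy=3, Planning=3, Hiring=2, Safety=1, Budget=1, Finance=2, Legal=1, Outreach=2, Research=3. No two conflicting committees share a time slot.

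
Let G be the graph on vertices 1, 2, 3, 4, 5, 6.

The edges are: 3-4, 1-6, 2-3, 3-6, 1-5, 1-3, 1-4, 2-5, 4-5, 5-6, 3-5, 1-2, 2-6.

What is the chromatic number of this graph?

1, 2, 3, 5, 6 are mutually adjacent (a clique of size 5), so at least 5 colors are needed.
A valid assignment using 5 colors: 1=red, 2=yellow, 3=green, 4=yellow, 5=blue, 6=purple. No two adjacent vertices share a color.

5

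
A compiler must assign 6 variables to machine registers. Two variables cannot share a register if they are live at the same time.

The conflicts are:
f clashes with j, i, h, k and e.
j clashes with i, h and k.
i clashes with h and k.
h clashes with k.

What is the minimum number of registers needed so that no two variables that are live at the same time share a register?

f, j, i, h, k all conflict with each other, so at least 5 registers are needed.
5 registers suffice: register 1 → {f}; register 2 → {k, e}; register 3 → {h}; register 4 → {i}; register 5 → {j}. No two conflicting variables share a register.

5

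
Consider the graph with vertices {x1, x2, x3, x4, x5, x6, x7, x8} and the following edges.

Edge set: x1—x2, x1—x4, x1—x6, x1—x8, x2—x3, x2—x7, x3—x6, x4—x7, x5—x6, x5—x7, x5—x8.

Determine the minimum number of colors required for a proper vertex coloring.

3

The cycle x5-x7-x4-x1-x8-x5 has odd length 5, so it cannot be 2-colored; at least 3 colors are needed.
3 colors suffice: color red → {x1, x3, x7}; color blue → {x2, x4, x6, x8}; color green → {x5}. No two adjacent vertices share a color.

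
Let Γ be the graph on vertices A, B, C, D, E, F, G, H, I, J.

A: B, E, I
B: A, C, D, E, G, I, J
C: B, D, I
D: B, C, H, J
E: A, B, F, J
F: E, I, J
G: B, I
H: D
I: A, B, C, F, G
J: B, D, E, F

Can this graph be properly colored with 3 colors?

The chromatic number is 3. B, C, D are mutually adjacent, so at least 3 colors are needed.
3 colors suffice: color red → {B, F, H}; color blue → {D, E, I}; color green → {A, C, G, J}.
That is already a proper 3-coloring.

Yes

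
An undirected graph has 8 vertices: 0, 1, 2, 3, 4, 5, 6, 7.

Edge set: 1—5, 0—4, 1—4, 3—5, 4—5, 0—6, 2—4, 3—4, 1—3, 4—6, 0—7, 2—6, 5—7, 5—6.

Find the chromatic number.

4

1, 3, 4, 5 are mutually adjacent (a clique of size 4), so at least 4 colors are needed.
4 colors suffice: color a → {4, 7}; color b → {0, 2, 5}; color c → {3, 6}; color d → {1}. Each edge has distinct colors on its endpoints.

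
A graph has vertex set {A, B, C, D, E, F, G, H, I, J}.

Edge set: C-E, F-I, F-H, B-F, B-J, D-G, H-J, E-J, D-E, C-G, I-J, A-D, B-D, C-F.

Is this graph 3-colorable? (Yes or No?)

Yes

The chromatic number is 3. The cycle I-F-C-E-J-I has odd length 5, so it cannot be 2-colored; at least 3 colors are needed.
3 colors suffice: color red → {D, F, J}; color blue → {A, B, C, H, I}; color green → {E, G}.
That is already a proper 3-coloring.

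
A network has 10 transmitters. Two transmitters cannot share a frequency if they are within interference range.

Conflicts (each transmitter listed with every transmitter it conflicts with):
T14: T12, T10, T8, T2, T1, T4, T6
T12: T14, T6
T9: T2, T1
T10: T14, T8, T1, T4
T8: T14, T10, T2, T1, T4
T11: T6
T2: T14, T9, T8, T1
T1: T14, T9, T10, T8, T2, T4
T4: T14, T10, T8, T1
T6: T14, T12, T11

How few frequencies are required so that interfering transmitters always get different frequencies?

T14, T10, T8, T1, T4 all conflict with each other, so at least 5 frequencies are needed.
5 frequencies suffice: frequency 1 → {T14, T9, T11}; frequency 2 → {T1, T6}; frequency 3 → {T12, T8}; frequency 4 → {T2, T4}; frequency 5 → {T10}. No two conflicting transmitters share a frequency.

5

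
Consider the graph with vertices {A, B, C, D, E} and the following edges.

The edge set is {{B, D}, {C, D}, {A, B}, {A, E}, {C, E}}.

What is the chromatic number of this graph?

The cycle C-D-B-A-E-C has odd length 5, so it cannot be 2-colored; at least 3 colors are needed.
3 colors suffice: color 1 → {B, C}; color 2 → {A, D}; color 3 → {E}. Each edge has distinct colors on its endpoints.

3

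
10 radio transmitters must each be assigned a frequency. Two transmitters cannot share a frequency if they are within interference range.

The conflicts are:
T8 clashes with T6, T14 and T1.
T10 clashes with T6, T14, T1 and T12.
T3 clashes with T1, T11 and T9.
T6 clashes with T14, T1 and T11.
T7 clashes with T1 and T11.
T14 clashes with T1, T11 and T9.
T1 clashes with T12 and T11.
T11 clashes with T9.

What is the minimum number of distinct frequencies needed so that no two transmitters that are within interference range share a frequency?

4

T6, T14, T1, T11 are mutually in conflict, so at least 4 frequencies are needed.
4 frequencies suffice: frequency 1 → {T1, T9}; frequency 2 → {T8, T10, T11}; frequency 3 → {T3, T7, T14, T12}; frequency 4 → {T6}. Every pair that conflicts lands in different frequencies.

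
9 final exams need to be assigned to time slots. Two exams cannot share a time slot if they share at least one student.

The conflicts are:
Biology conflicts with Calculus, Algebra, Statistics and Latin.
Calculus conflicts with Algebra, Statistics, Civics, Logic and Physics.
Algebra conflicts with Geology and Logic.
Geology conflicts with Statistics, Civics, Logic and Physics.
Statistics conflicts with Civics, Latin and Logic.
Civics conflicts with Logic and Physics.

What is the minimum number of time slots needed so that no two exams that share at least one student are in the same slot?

4

Geology, Statistics, Civics, Logic are mutually in conflict, so at least 4 time slots are needed.
A valid assignment using 4 time slots: Biology=3, Calculus=2, Algebra=1, Geology=2, Statistics=1, Civics=4, Latin=2, Logic=3, Physics=1. Every pair that conflicts lands in different time slots.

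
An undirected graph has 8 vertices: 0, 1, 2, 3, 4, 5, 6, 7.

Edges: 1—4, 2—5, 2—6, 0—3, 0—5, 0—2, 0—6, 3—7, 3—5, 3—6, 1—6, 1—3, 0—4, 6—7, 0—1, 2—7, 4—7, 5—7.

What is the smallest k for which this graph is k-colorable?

0, 1, 3, 6 are pairwise adjacent (a clique of size 4), so at least 4 colors are needed.
One proper 4-coloring: 0=red, 1=yellow, 2=blue, 3=blue, 4=blue, 5=green, 6=green, 7=red. No two adjacent vertices share a color.

4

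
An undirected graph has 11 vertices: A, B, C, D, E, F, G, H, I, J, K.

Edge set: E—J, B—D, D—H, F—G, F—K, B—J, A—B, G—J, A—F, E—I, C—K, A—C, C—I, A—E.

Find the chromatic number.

The cycle B-J-G-F-A-B has odd length 5, so it cannot be 2-colored; at least 3 colors are needed.
3 colors suffice: color 1 → {A, D, I, J, K}; color 2 → {B, C, E, F, H}; color 3 → {G}. No two adjacent vertices share a color.

3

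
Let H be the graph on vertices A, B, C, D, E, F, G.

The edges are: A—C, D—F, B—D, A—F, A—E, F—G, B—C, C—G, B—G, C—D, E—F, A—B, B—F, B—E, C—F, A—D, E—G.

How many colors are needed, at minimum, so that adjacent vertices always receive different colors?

5

A, B, C, D, F are mutually adjacent (a clique of size 5), so at least 5 colors are needed.
A valid assignment using 5 colors: A=green, B=red, C=yellow, D=purple, E=yellow, F=blue, G=green. Every edge joins two different colors.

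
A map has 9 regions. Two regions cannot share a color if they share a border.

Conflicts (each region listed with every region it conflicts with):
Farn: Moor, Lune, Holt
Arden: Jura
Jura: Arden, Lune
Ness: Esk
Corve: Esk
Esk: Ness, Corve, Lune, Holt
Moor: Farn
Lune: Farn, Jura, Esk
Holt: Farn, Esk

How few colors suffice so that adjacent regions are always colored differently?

Corve and Esk conflict, so at least 2 colors are needed.
2 colors suffice: color 1 → {Farn, Jura, Esk}; color 2 → {Arden, Ness, Corve, Moor, Lune, Holt}. Each listed conflict is separated.

2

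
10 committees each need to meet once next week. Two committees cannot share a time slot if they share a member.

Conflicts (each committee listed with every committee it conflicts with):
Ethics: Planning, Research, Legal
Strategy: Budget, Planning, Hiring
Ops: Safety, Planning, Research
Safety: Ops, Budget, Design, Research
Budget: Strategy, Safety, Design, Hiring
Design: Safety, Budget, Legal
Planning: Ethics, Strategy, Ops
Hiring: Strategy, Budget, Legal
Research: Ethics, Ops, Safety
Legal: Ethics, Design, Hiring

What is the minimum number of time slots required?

Ops, Safety, Research are mutually in conflict, so at least 3 time slots are needed.
A valid assignment using 3 time slots: Ethics=2, Strategy=1, Ops=2, Safety=1, Budget=2, Design=3, Planning=3, Hiring=3, Research=3, Legal=1. No two conflicting committees share a time slot.

3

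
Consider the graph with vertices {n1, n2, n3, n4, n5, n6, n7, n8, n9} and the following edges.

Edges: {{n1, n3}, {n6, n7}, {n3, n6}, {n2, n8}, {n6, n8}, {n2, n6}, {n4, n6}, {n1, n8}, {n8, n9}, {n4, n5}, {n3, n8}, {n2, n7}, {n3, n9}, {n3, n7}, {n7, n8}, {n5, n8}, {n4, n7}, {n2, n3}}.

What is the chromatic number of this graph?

n2, n3, n6, n7, n8 are mutually adjacent (a clique of size 5), so at least 5 colors are needed.
One proper 5-coloring: n1=3, n2=5, n3=2, n4=1, n5=2, n6=4, n7=3, n8=1, n9=3. No two adjacent vertices share a color.

5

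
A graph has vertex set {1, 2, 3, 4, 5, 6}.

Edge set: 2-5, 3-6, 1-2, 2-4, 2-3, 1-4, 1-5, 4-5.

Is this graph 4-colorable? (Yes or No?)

Yes

The chromatic number is 4. 1, 2, 4, 5 are mutually adjacent (a clique of size 4), so at least 4 colors are needed.
4 colors suffice: color red → {2, 6}; color blue → {1, 3}; color green → {5}; color yellow → {4}.
That is already a proper 4-coloring.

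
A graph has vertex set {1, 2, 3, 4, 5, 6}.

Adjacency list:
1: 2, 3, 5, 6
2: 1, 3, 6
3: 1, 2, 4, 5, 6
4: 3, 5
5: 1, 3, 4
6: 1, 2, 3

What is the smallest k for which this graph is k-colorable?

4

1, 2, 3, 6 are mutually adjacent (a clique of size 4), so at least 4 colors are needed.
A valid assignment using 4 colors: 1=blue, 2=yellow, 3=red, 4=blue, 5=green, 6=green. No two adjacent vertices share a color.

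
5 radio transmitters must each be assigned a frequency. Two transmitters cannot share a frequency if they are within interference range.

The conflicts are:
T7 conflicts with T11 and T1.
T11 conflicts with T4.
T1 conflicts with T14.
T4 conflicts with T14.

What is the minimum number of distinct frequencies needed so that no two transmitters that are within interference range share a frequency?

The cycle T7-T1-T14-T4-T11-T7 has odd length 5, so it cannot be 2-colored; at least 3 frequencies are needed.
3 frequencies suffice: frequency 1 → {T11, T14}; frequency 2 → {T1, T4}; frequency 3 → {T7}. Every pair that conflicts lands in different frequencies.

3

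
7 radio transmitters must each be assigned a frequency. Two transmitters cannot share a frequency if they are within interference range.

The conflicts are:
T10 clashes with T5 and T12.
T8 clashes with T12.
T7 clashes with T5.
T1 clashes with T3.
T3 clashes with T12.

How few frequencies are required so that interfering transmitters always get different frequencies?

T10 and T5 conflict, so at least 2 frequencies are needed.
2 frequencies suffice: frequency 1 → {T1, T5, T12}; frequency 2 → {T10, T8, T7, T3}. Each listed conflict is separated.

2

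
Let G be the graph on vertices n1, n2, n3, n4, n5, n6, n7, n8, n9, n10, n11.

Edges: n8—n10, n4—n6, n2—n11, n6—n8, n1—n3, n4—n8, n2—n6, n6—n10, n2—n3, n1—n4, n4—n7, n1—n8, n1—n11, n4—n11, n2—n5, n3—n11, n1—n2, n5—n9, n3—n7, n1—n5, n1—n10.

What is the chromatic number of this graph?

4

n1, n2, n3, n11 are mutually adjacent (a clique of size 4), so at least 4 colors are needed.
4 colors suffice: color 1 → {n1, n6, n7, n9}; color 2 → {n2, n4, n10}; color 3 → {n5, n8, n11}; color 4 → {n3}. Every edge joins two different colors.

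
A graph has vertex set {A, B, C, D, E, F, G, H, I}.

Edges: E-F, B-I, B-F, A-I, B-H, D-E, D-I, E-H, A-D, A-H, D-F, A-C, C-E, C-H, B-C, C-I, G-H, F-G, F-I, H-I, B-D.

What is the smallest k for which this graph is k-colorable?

A, C, H, I form a clique, so at least 4 colors are needed.
4 colors suffice: color 1 → {F, H}; color 2 → {E, G, I}; color 3 → {C, D}; color 4 → {A, B}. Each edge has distinct colors on its endpoints.

4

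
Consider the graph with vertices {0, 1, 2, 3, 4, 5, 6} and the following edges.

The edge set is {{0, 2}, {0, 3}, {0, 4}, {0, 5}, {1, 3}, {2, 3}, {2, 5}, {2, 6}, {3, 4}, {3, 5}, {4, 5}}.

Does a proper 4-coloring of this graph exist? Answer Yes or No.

Yes

The chromatic number is 4. 0, 3, 4, 5 are mutually adjacent (a clique of size 4), so at least 4 colors are needed.
4 colors suffice: color a → {3, 6}; color b → {0, 1}; color c → {2, 4}; color d → {5}.
That is already a proper 4-coloring.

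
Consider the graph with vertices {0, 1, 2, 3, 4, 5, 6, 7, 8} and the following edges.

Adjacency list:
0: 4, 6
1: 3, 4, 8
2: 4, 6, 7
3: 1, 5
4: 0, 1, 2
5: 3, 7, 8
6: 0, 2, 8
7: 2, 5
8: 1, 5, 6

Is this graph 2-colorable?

The cycle 5-7-2-6-8-5 has odd length 5, so it cannot be 2-colored; at least 3 colors are needed.
So 2 colors are not enough.

No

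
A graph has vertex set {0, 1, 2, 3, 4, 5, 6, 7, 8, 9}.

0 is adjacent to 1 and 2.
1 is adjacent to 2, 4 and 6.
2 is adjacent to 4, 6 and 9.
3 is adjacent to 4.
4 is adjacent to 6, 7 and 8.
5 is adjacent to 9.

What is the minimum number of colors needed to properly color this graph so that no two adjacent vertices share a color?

4

1, 2, 4, 6 are mutually adjacent (a clique of size 4), so at least 4 colors are needed.
One proper 4-coloring: 0=red, 1=green, 2=blue, 3=blue, 4=red, 5=blue, 6=yellow, 7=blue, 8=blue, 9=red. Each edge has distinct colors on its endpoints.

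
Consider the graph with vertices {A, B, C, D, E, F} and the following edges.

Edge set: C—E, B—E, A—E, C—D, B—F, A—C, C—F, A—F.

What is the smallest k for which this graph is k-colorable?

3

A, C, F are mutually adjacent, so at least 3 colors are needed.
3 colors suffice: color red → {B, C}; color blue → {D, E, F}; color green → {A}. No two adjacent vertices share a color.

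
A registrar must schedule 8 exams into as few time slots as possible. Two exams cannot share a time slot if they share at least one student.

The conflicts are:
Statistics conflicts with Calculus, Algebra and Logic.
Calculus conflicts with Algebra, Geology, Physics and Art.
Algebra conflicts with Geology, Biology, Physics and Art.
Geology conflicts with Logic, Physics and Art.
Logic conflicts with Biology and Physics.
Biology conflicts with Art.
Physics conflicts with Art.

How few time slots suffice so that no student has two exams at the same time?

Calculus, Algebra, Geology, Physics, Art pairwise conflict, so at least 5 time slots are needed.
5 time slots suffice: time slot 1 → {Algebra, Logic}; time slot 2 → {Statistics, Biology, Physics}; time slot 3 → {Geology}; time slot 4 → {Art}; time slot 5 → {Calculus}. Each listed conflict is separated.

5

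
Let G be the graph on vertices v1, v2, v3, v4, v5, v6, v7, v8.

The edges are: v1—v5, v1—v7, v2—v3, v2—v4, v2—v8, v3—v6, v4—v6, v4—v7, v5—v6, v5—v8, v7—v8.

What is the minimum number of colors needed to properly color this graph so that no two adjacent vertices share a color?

3

The cycle v4-v7-v1-v5-v6-v4 has odd length 5, so it cannot be 2-colored; at least 3 colors are needed.
3 colors suffice: color 1 → {v2, v6, v7}; color 2 → {v1, v3, v4, v8}; color 3 → {v5}. Each edge has distinct colors on its endpoints.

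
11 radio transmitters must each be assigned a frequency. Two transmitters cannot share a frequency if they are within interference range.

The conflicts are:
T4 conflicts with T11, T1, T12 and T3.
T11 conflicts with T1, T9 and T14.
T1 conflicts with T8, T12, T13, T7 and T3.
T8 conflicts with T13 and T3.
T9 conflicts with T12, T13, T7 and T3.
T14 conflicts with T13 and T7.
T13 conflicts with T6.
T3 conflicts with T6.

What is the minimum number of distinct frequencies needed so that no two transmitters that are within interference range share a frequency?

T4, T11, T1 are mutually in conflict, so at least 3 frequencies are needed.
3 frequencies suffice: frequency 1 → {T1, T9, T14, T6}; frequency 2 → {T11, T12, T13, T7, T3}; frequency 3 → {T4, T8}. No two conflicting transmitters share a frequency.

3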